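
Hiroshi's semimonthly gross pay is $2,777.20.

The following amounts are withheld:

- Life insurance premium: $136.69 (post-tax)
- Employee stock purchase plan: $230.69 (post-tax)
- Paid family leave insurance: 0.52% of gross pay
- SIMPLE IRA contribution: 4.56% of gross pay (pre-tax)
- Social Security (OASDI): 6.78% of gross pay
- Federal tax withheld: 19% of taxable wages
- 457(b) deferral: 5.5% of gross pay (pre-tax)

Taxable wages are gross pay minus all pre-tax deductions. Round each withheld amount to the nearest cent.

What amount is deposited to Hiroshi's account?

457(b) deferral: $2,777.20 × 0.055 = $152.75
SIMPLE IRA contribution: $2,777.20 × 0.0456 = $126.64
Pre-tax total = $152.75 + $126.64 = $279.39
Taxable wages = $2,777.20 − $279.39 = $2,497.81
Federal tax withheld: $2,497.81 × 0.19 = $474.58
Paid family leave insurance: $2,777.20 × 0.0052 = $14.44
Social Security (OASDI): $2,777.20 × 0.0678 = $188.29
Life insurance premium: $136.69
Employee stock purchase plan: $230.69
Total deductions = $152.75 + $126.64 + $474.58 + $14.44 + $188.29 + $136.69 + $230.69 = $1,324.08
Net pay = $2,777.20 − $1,324.08 = $1,453.12

$1,453.12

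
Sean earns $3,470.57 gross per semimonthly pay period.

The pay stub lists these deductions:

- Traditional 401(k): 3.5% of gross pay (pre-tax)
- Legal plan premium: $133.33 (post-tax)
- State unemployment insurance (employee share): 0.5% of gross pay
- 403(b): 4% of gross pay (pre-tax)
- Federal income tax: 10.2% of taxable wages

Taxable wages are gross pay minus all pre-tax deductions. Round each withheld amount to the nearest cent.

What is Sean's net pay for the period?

Traditional 401(k): $3,470.57 × 0.035 = $121.47
403(b): $3,470.57 × 0.04 = $138.82
Pre-tax total = $121.47 + $138.82 = $260.29
Taxable wages = $3,470.57 − $260.29 = $3,210.28
Federal income tax: $3,210.28 × 0.102 = $327.45
State unemployment insurance (employee share): $3,470.57 × 0.005 = $17.35
Legal plan premium: $133.33
Total deductions = $121.47 + $138.82 + $327.45 + $17.35 + $133.33 = $738.42
Net pay = $3,470.57 − $738.42 = $2,732.15

$2,732.15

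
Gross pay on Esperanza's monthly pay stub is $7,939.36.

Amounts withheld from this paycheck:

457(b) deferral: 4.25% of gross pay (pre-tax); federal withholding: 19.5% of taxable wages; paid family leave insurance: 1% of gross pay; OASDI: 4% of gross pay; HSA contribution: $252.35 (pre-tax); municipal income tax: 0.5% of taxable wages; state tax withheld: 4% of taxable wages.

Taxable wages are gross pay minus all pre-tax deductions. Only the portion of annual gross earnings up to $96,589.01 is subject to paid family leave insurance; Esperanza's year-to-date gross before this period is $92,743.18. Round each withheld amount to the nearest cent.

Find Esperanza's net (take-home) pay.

$5,229.66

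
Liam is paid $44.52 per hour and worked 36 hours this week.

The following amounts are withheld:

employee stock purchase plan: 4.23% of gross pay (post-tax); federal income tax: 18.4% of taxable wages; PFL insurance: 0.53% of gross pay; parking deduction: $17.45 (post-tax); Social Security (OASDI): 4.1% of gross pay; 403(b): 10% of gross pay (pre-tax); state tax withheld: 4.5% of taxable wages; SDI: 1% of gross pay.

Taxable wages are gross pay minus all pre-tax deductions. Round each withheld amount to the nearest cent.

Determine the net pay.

Gross pay: 36 × $44.52 = $1,602.72
403(b): $1,602.72 × 0.1 = $160.27
Taxable wages = $1,602.72 − $160.27 = $1,442.45
Federal income tax: $1,442.45 × 0.184 = $265.41
State tax withheld: $1,442.45 × 0.045 = $64.91
SDI: $1,602.72 × 0.01 = $16.03
Social Security (OASDI): $1,602.72 × 0.041 = $65.71
PFL insurance: $1,602.72 × 0.0053 = $8.49
Parking deduction: $17.45
Employee stock purchase plan: $1,602.72 × 0.0423 = $67.80
Total deductions = $160.27 + $265.41 + $64.91 + $16.03 + $65.71 + $8.49 + $17.45 + $67.80 = $666.07
Net pay = $1,602.72 − $666.07 = $936.65

$936.65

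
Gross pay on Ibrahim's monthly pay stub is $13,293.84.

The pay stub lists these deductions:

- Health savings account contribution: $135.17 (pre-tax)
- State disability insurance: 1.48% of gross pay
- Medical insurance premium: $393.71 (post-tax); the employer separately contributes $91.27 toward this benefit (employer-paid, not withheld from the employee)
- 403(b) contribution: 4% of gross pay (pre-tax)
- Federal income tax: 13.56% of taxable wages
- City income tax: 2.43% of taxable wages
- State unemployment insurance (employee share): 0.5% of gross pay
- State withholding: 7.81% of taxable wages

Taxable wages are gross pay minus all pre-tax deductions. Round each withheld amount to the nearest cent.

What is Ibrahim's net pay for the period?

403(b) contribution: $13,293.84 × 0.04 = $531.75
Health savings account contribution: $135.17
Pre-tax total = $531.75 + $135.17 = $666.92
Taxable wages = $13,293.84 − $666.92 = $12,626.92
City income tax: $12,626.92 × 0.0243 = $306.83
State withholding: $12,626.92 × 0.0781 = $986.16
Federal income tax: $12,626.92 × 0.1356 = $1,712.21
State disability insurance: $13,293.84 × 0.0148 = $196.75
State unemployment insurance (employee share): $13,293.84 × 0.005 = $66.47
Medical insurance premium: $393.71
(Employer's $91.27 toward medical insurance premium is not withheld from the employee.)
Total deductions = $531.75 + $135.17 + $306.83 + $986.16 + $1,712.21 + $196.75 + $66.47 + $393.71 = $4,329.05
Net pay = $13,293.84 − $4,329.05 = $8,964.79

$8,964.79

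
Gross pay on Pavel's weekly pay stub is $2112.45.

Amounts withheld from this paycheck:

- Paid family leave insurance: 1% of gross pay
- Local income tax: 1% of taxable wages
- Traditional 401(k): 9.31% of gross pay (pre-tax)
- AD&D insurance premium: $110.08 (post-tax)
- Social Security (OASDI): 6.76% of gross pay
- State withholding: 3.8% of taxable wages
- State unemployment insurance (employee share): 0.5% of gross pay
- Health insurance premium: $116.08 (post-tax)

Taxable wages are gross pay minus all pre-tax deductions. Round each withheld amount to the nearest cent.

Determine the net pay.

$1423.18

Traditional 401(k): $2112.45 × 0.0931 = $196.67
Taxable wages = $2112.45 − $196.67 = $1915.78
State withholding: $1915.78 × 0.038 = $72.80
Local income tax: $1915.78 × 0.01 = $19.16
Social Security (OASDI): $2112.45 × 0.0676 = $142.80
State unemployment insurance (employee share): $2112.45 × 0.005 = $10.56
Paid family leave insurance: $2112.45 × 0.01 = $21.12
AD&D insurance premium: $110.08
Health insurance premium: $116.08
Total deductions = $196.67 + $72.80 + $19.16 + $142.80 + $10.56 + $21.12 + $110.08 + $116.08 = $689.27
Net pay = $2112.45 − $689.27 = $1423.18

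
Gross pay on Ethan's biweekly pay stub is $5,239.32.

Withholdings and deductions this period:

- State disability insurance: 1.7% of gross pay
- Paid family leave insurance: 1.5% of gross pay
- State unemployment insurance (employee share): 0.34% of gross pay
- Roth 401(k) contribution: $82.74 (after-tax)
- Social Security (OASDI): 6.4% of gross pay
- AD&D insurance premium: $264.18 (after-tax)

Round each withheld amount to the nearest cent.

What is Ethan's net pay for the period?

$4,371.61

State unemployment insurance (employee share): $5,239.32 × 0.0034 = $17.81
Social Security (OASDI): $5,239.32 × 0.064 = $335.32
Paid family leave insurance: $5,239.32 × 0.015 = $78.59
State disability insurance: $5,239.32 × 0.017 = $89.07
Roth 401(k) contribution: $82.74
AD&D insurance premium: $264.18
Total deductions = $17.81 + $335.32 + $78.59 + $89.07 + $82.74 + $264.18 = $867.71
Net pay = $5,239.32 − $867.71 = $4,371.61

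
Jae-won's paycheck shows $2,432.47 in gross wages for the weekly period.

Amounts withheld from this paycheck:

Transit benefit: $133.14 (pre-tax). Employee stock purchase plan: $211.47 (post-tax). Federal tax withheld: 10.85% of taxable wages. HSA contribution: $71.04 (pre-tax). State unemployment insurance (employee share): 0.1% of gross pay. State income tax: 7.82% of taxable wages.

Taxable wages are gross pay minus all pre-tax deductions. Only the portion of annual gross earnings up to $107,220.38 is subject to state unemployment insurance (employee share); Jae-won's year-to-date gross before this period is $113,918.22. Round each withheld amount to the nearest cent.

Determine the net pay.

Transit benefit: $133.14
HSA contribution: $71.04
Pre-tax total = $133.14 + $71.04 = $204.18
Taxable wages = $2,432.47 − $204.18 = $2,228.29
State income tax: $2,228.29 × 0.0782 = $174.25
Federal tax withheld: $2,228.29 × 0.1085 = $241.77
State unemployment insurance (employee share): annual cap $107,220.38 already reached (YTD $113,918.22), so $0.00
Employee stock purchase plan: $211.47
Total deductions = $133.14 + $71.04 + $174.25 + $241.77 + $0.00 + $211.47 = $831.67
Net pay = $2,432.47 − $831.67 = $1,600.80

$1,600.80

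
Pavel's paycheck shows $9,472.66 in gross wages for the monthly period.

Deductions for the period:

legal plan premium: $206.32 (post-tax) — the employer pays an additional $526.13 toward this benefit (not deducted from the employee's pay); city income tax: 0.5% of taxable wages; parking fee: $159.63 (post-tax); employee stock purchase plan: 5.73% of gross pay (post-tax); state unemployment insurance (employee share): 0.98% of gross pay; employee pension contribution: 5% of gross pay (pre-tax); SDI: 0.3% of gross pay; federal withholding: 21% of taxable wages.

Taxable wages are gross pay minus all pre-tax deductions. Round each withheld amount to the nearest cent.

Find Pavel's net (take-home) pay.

Employee pension contribution: $9,472.66 × 0.05 = $473.63
Taxable wages = $9,472.66 − $473.63 = $8,999.03
City income tax: $8,999.03 × 0.005 = $45.00
Federal withholding: $8,999.03 × 0.21 = $1,889.80
SDI: $9,472.66 × 0.003 = $28.42
State unemployment insurance (employee share): $9,472.66 × 0.0098 = $92.83
Employee stock purchase plan: $9,472.66 × 0.0573 = $542.78
Legal plan premium: $206.32
Parking fee: $159.63
(Employer's $526.13 toward legal plan premium is not withheld from the employee.)
Total deductions = $473.63 + $45.00 + $1,889.80 + $28.42 + $92.83 + $542.78 + $206.32 + $159.63 = $3,438.41
Net pay = $9,472.66 − $3,438.41 = $6,034.25

$6,034.25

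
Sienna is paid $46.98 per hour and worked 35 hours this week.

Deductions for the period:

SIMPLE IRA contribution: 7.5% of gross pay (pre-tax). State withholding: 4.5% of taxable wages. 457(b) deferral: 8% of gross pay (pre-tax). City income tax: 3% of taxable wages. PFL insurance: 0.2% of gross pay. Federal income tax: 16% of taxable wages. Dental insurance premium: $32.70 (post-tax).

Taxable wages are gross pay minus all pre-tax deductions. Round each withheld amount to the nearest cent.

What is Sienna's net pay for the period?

Gross pay: 35 × $46.98 = $1,644.30
457(b) deferral: $1,644.30 × 0.08 = $131.54
SIMPLE IRA contribution: $1,644.30 × 0.075 = $123.32
Pre-tax total = $131.54 + $123.32 = $254.86
Taxable wages = $1,644.30 − $254.86 = $1,389.44
City income tax: $1,389.44 × 0.03 = $41.68
State withholding: $1,389.44 × 0.045 = $62.52
Federal income tax: $1,389.44 × 0.16 = $222.31
PFL insurance: $1,644.30 × 0.002 = $3.29
Dental insurance premium: $32.70
Total deductions = $131.54 + $123.32 + $41.68 + $62.52 + $222.31 + $3.29 + $32.70 = $617.36
Net pay = $1,644.30 − $617.36 = $1,026.94

$1,026.94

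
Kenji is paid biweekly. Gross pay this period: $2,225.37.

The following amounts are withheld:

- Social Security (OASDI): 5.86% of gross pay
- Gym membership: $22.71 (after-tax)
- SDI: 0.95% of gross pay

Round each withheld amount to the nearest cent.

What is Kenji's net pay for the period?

Social Security (OASDI): $2,225.37 × 0.0586 = $130.41
SDI: $2,225.37 × 0.0095 = $21.14
Gym membership: $22.71
Total deductions = $130.41 + $21.14 + $22.71 = $174.26
Net pay = $2,225.37 − $174.26 = $2,051.11

$2,051.11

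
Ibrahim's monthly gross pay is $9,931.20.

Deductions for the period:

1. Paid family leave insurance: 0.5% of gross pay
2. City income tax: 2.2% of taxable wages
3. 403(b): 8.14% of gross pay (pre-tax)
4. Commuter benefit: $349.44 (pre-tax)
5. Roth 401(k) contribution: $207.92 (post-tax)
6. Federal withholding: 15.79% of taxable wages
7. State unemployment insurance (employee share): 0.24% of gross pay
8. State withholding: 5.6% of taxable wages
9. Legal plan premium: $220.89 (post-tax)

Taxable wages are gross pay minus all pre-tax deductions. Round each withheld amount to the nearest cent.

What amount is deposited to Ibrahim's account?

$6,201.43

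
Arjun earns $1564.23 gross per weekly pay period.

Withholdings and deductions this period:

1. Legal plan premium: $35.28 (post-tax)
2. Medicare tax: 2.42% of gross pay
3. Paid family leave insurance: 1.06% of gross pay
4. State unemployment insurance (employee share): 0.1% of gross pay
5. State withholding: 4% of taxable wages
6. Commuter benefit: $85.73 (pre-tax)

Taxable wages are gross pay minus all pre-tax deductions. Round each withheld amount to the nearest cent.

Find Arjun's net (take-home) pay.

$1328.09

Commuter benefit: $85.73
Taxable wages = $1564.23 − $85.73 = $1478.50
State withholding: $1478.50 × 0.04 = $59.14
Paid family leave insurance: $1564.23 × 0.0106 = $16.58
Medicare tax: $1564.23 × 0.0242 = $37.85
State unemployment insurance (employee share): $1564.23 × 0.001 = $1.56
Legal plan premium: $35.28
Total deductions = $85.73 + $59.14 + $16.58 + $37.85 + $1.56 + $35.28 = $236.14
Net pay = $1564.23 − $236.14 = $1328.09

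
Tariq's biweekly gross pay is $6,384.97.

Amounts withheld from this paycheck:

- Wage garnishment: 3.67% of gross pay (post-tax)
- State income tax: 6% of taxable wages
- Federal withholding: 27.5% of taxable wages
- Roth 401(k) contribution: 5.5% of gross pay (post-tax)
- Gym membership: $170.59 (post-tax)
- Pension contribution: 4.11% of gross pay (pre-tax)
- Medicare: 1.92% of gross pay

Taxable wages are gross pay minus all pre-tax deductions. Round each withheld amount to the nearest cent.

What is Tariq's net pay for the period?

$3,192.82

Pension contribution: $6,384.97 × 0.0411 = $262.42
Taxable wages = $6,384.97 − $262.42 = $6,122.55
State income tax: $6,122.55 × 0.06 = $367.35
Federal withholding: $6,122.55 × 0.275 = $1,683.70
Medicare: $6,384.97 × 0.0192 = $122.59
Roth 401(k) contribution: $6,384.97 × 0.055 = $351.17
Gym membership: $170.59
Wage garnishment: $6,384.97 × 0.0367 = $234.33
Total deductions = $262.42 + $367.35 + $1,683.70 + $122.59 + $351.17 + $170.59 + $234.33 = $3,192.15
Net pay = $6,384.97 − $3,192.15 = $3,192.82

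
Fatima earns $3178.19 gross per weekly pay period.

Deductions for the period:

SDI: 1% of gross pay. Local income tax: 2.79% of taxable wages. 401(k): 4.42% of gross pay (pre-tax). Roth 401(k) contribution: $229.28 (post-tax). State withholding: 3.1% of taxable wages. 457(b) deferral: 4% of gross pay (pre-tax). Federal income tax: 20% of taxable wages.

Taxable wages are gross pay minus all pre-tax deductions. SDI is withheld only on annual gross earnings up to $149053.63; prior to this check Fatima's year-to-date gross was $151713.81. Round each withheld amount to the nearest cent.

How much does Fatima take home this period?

457(b) deferral: $3178.19 × 0.04 = $127.13
401(k): $3178.19 × 0.0442 = $140.48
Pre-tax total = $127.13 + $140.48 = $267.61
Taxable wages = $3178.19 − $267.61 = $2910.58
State withholding: $2910.58 × 0.031 = $90.23
Federal income tax: $2910.58 × 0.2 = $582.12
Local income tax: $2910.58 × 0.0279 = $81.21
SDI: annual cap $149053.63 already reached (YTD $151713.81), so $0.00
Roth 401(k) contribution: $229.28
Total deductions = $127.13 + $140.48 + $90.23 + $582.12 + $81.21 + $0.00 + $229.28 = $1250.45
Net pay = $3178.19 − $1250.45 = $1927.74

$1927.74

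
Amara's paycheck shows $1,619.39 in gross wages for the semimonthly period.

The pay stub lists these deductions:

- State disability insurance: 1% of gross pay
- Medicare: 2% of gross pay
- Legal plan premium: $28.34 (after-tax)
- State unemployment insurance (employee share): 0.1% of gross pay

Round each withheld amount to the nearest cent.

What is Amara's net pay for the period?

$1,540.85

Medicare: $1,619.39 × 0.02 = $32.39
State disability insurance: $1,619.39 × 0.01 = $16.19
State unemployment insurance (employee share): $1,619.39 × 0.001 = $1.62
Legal plan premium: $28.34
Total deductions = $32.39 + $16.19 + $1.62 + $28.34 = $78.54
Net pay = $1,619.39 − $78.54 = $1,540.85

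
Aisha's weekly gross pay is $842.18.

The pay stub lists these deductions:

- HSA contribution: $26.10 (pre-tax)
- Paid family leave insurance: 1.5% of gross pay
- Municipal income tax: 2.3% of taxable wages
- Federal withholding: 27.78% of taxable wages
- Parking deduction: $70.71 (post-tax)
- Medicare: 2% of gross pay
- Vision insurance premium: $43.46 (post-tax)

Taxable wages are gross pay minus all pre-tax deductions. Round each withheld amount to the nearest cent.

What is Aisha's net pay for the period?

$426.96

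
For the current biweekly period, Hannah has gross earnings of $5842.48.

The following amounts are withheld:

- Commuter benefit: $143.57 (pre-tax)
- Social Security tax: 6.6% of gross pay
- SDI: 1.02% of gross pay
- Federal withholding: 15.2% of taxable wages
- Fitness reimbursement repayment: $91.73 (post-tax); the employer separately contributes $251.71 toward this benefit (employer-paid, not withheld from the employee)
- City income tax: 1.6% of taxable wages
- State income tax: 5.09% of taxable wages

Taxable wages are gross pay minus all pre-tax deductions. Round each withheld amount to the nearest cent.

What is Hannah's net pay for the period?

$3914.51

Commuter benefit: $143.57
Taxable wages = $5842.48 − $143.57 = $5698.91
City income tax: $5698.91 × 0.016 = $91.18
Federal withholding: $5698.91 × 0.152 = $866.23
State income tax: $5698.91 × 0.0509 = $290.07
Social Security tax: $5842.48 × 0.066 = $385.60
SDI: $5842.48 × 0.0102 = $59.59
Fitness reimbursement repayment: $91.73
(Employer's $251.71 toward fitness reimbursement repayment is not withheld from the employee.)
Total deductions = $143.57 + $91.18 + $866.23 + $290.07 + $385.60 + $59.59 + $91.73 = $1927.97
Net pay = $5842.48 − $1927.97 = $3914.51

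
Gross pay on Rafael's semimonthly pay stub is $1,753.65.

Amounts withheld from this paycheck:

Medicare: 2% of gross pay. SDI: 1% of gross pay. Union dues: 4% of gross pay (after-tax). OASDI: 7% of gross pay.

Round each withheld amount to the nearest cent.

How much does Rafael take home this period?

SDI: $1,753.65 × 0.01 = $17.54
OASDI: $1,753.65 × 0.07 = $122.76
Medicare: $1,753.65 × 0.02 = $35.07
Union dues: $1,753.65 × 0.04 = $70.15
Total deductions = $17.54 + $122.76 + $35.07 + $70.15 = $245.52
Net pay = $1,753.65 − $245.52 = $1,508.13

$1,508.13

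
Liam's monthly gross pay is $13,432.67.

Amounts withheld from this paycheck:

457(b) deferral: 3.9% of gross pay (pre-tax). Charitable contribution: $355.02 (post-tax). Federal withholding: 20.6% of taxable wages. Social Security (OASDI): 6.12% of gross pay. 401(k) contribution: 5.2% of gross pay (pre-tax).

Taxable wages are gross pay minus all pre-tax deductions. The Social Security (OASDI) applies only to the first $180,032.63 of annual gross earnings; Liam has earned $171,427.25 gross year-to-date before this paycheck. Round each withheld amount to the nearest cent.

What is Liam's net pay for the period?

$8,813.31

457(b) deferral: $13,432.67 × 0.039 = $523.87
401(k) contribution: $13,432.67 × 0.052 = $698.50
Pre-tax total = $523.87 + $698.50 = $1,222.37
Taxable wages = $13,432.67 − $1,222.37 = $12,210.30
Federal withholding: $12,210.30 × 0.206 = $2,515.32
Social Security (OASDI): only $180,032.63 − $171,427.25 = $8,605.38 of this check is subject → $8,605.38 × 0.0612 = $526.65
Charitable contribution: $355.02
Total deductions = $523.87 + $698.50 + $2,515.32 + $526.65 + $355.02 = $4,619.36
Net pay = $13,432.67 − $4,619.36 = $8,813.31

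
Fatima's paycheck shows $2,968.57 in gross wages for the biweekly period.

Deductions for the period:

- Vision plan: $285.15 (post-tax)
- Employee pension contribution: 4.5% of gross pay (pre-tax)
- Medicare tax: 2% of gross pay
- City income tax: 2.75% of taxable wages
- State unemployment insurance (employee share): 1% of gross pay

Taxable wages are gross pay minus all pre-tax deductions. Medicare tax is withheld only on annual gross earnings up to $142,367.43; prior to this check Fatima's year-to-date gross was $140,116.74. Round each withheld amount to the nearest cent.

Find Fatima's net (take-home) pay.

Employee pension contribution: $2,968.57 × 0.045 = $133.59
Taxable wages = $2,968.57 − $133.59 = $2,834.98
City income tax: $2,834.98 × 0.0275 = $77.96
State unemployment insurance (employee share): $2,968.57 × 0.01 = $29.69
Medicare tax: only $142,367.43 − $140,116.74 = $2,250.69 of this check is subject → $2,250.69 × 0.02 = $45.01
Vision plan: $285.15
Total deductions = $133.59 + $77.96 + $29.69 + $45.01 + $285.15 = $571.40
Net pay = $2,968.57 − $571.40 = $2,397.17

$2,397.17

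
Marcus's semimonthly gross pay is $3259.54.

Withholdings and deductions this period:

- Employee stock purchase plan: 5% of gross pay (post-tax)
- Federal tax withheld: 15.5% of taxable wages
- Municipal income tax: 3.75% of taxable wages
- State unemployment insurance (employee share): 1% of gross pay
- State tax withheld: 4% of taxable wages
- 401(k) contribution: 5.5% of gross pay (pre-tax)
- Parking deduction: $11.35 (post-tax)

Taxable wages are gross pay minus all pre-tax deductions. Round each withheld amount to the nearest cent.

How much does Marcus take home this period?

$2157.18

401(k) contribution: $3259.54 × 0.055 = $179.27
Taxable wages = $3259.54 − $179.27 = $3080.27
State tax withheld: $3080.27 × 0.04 = $123.21
Federal tax withheld: $3080.27 × 0.155 = $477.44
Municipal income tax: $3080.27 × 0.0375 = $115.51
State unemployment insurance (employee share): $3259.54 × 0.01 = $32.60
Employee stock purchase plan: $3259.54 × 0.05 = $162.98
Parking deduction: $11.35
Total deductions = $179.27 + $123.21 + $477.44 + $115.51 + $32.60 + $162.98 + $11.35 = $1102.36
Net pay = $3259.54 − $1102.36 = $2157.18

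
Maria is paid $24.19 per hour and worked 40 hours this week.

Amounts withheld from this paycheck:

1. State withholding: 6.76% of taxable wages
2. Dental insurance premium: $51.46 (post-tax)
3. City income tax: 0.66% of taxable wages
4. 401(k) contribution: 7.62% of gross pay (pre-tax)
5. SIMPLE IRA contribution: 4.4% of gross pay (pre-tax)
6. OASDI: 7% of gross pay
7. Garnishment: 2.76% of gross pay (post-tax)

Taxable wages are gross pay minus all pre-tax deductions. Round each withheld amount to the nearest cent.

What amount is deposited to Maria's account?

Gross pay: 40 × $24.19 = $967.60
SIMPLE IRA contribution: $967.60 × 0.044 = $42.57
401(k) contribution: $967.60 × 0.0762 = $73.73
Pre-tax total = $42.57 + $73.73 = $116.30
Taxable wages = $967.60 − $116.30 = $851.30
City income tax: $851.30 × 0.0066 = $5.62
State withholding: $851.30 × 0.0676 = $57.55
OASDI: $967.60 × 0.07 = $67.73
Garnishment: $967.60 × 0.0276 = $26.71
Dental insurance premium: $51.46
Total deductions = $42.57 + $73.73 + $5.62 + $57.55 + $67.73 + $26.71 + $51.46 = $325.37
Net pay = $967.60 − $325.37 = $642.23

$642.23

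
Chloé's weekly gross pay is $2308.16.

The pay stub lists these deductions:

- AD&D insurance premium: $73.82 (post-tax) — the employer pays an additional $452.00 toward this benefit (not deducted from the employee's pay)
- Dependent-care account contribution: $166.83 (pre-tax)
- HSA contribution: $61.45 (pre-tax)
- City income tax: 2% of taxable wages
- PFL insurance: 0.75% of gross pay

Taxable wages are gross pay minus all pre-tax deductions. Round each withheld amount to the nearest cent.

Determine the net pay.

$1947.15

HSA contribution: $61.45
Dependent-care account contribution: $166.83
Pre-tax total = $61.45 + $166.83 = $228.28
Taxable wages = $2308.16 − $228.28 = $2079.88
City income tax: $2079.88 × 0.02 = $41.60
PFL insurance: $2308.16 × 0.0075 = $17.31
AD&D insurance premium: $73.82
(Employer's $452.00 toward AD&D insurance premium is not withheld from the employee.)
Total deductions = $61.45 + $166.83 + $41.60 + $17.31 + $73.82 = $361.01
Net pay = $2308.16 − $361.01 = $1947.15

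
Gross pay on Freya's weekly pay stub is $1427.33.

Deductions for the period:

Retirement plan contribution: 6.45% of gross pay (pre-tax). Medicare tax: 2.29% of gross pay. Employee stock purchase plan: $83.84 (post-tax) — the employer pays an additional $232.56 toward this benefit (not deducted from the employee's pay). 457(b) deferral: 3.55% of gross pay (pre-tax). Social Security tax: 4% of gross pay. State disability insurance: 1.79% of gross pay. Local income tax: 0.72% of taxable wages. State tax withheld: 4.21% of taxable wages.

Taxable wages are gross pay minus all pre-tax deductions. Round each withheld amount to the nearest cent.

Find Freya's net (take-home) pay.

$1022.10

457(b) deferral: $1427.33 × 0.0355 = $50.67
Retirement plan contribution: $1427.33 × 0.0645 = $92.06
Pre-tax total = $50.67 + $92.06 = $142.73
Taxable wages = $1427.33 − $142.73 = $1284.60
State tax withheld: $1284.60 × 0.0421 = $54.08
Local income tax: $1284.60 × 0.0072 = $9.25
State disability insurance: $1427.33 × 0.0179 = $25.55
Medicare tax: $1427.33 × 0.0229 = $32.69
Social Security tax: $1427.33 × 0.04 = $57.09
Employee stock purchase plan: $83.84
(Employer's $232.56 toward employee stock purchase plan is not withheld from the employee.)
Total deductions = $50.67 + $92.06 + $54.08 + $9.25 + $25.55 + $32.69 + $57.09 + $83.84 = $405.23
Net pay = $1427.33 − $405.23 = $1022.10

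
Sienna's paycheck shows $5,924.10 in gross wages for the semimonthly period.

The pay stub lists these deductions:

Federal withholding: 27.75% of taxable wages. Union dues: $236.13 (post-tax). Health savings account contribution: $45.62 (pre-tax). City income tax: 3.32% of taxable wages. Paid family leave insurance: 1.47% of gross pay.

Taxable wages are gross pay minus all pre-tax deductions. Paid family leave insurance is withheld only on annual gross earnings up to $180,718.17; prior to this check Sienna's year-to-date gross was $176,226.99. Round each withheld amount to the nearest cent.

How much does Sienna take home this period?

$3,749.88

Health savings account contribution: $45.62
Taxable wages = $5,924.10 − $45.62 = $5,878.48
Federal withholding: $5,878.48 × 0.2775 = $1,631.28
City income tax: $5,878.48 × 0.0332 = $195.17
Paid family leave insurance: only $180,718.17 − $176,226.99 = $4,491.18 of this check is subject → $4,491.18 × 0.0147 = $66.02
Union dues: $236.13
Total deductions = $45.62 + $1,631.28 + $195.17 + $66.02 + $236.13 = $2,174.22
Net pay = $5,924.10 − $2,174.22 = $3,749.88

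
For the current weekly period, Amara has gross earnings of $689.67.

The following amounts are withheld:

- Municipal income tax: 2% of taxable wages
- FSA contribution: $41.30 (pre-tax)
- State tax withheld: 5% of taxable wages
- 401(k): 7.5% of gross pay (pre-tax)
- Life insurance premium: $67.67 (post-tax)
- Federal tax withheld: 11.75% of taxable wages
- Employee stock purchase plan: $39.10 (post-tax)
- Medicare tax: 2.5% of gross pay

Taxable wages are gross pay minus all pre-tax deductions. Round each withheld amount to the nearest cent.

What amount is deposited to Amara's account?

$360.76

401(k): $689.67 × 0.075 = $51.73
FSA contribution: $41.30
Pre-tax total = $51.73 + $41.30 = $93.03
Taxable wages = $689.67 − $93.03 = $596.64
Federal tax withheld: $596.64 × 0.1175 = $70.11
Municipal income tax: $596.64 × 0.02 = $11.93
State tax withheld: $596.64 × 0.05 = $29.83
Medicare tax: $689.67 × 0.025 = $17.24
Employee stock purchase plan: $39.10
Life insurance premium: $67.67
Total deductions = $51.73 + $41.30 + $70.11 + $11.93 + $29.83 + $17.24 + $39.10 + $67.67 = $328.91
Net pay = $689.67 − $328.91 = $360.76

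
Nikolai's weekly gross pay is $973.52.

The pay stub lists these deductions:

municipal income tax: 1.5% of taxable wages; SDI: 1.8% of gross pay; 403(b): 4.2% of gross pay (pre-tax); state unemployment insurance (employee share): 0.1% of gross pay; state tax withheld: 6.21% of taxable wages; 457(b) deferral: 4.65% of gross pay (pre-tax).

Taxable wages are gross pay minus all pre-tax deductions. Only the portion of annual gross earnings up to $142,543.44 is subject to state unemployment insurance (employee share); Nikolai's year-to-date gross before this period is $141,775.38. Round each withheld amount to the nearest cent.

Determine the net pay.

457(b) deferral: $973.52 × 0.0465 = $45.27
403(b): $973.52 × 0.042 = $40.89
Pre-tax total = $45.27 + $40.89 = $86.16
Taxable wages = $973.52 − $86.16 = $887.36
Municipal income tax: $887.36 × 0.015 = $13.31
State tax withheld: $887.36 × 0.0621 = $55.11
State unemployment insurance (employee share): only $142,543.44 − $141,775.38 = $768.06 of this check is subject → $768.06 × 0.001 = $0.77
SDI: $973.52 × 0.018 = $17.52
Total deductions = $45.27 + $40.89 + $13.31 + $55.11 + $0.77 + $17.52 = $172.87
Net pay = $973.52 − $172.87 = $800.65

$800.65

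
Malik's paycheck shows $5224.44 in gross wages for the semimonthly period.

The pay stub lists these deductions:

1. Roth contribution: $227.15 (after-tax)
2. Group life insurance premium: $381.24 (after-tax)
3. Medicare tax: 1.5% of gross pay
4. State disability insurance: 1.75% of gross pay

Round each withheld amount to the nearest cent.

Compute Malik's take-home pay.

$4446.25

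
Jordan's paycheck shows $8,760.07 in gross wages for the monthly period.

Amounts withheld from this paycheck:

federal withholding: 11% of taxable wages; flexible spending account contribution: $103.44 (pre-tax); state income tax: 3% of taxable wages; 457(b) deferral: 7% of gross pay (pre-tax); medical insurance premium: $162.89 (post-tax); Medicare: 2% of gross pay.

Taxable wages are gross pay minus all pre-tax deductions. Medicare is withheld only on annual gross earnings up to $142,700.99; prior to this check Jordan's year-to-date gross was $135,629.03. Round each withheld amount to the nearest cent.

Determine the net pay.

Flexible spending account contribution: $103.44
457(b) deferral: $8,760.07 × 0.07 = $613.20
Pre-tax total = $103.44 + $613.20 = $716.64
Taxable wages = $8,760.07 − $716.64 = $8,043.43
State income tax: $8,043.43 × 0.03 = $241.30
Federal withholding: $8,043.43 × 0.11 = $884.78
Medicare: only $142,700.99 − $135,629.03 = $7,071.96 of this check is subject → $7,071.96 × 0.02 = $141.44
Medical insurance premium: $162.89
Total deductions = $103.44 + $613.20 + $241.30 + $884.78 + $141.44 + $162.89 = $2,147.05
Net pay = $8,760.07 − $2,147.05 = $6,613.02

$6,613.02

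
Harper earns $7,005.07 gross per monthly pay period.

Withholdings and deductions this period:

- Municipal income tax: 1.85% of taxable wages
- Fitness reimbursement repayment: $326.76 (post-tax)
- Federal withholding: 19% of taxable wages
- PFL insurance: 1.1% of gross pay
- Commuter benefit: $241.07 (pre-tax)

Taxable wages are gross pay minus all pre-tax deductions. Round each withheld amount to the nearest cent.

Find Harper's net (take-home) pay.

Commuter benefit: $241.07
Taxable wages = $7,005.07 − $241.07 = $6,764.00
Municipal income tax: $6,764.00 × 0.0185 = $125.13
Federal withholding: $6,764.00 × 0.19 = $1,285.16
PFL insurance: $7,005.07 × 0.011 = $77.06
Fitness reimbursement repayment: $326.76
Total deductions = $241.07 + $125.13 + $1,285.16 + $77.06 + $326.76 = $2,055.18
Net pay = $7,005.07 − $2,055.18 = $4,949.89

$4,949.89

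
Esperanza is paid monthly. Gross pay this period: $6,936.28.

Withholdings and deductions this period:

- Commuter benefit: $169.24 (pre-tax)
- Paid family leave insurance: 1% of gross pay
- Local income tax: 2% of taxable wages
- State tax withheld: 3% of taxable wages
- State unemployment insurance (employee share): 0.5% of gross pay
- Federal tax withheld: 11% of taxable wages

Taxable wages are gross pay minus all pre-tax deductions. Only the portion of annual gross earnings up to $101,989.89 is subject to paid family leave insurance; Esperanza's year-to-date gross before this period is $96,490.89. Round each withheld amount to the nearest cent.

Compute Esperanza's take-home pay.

Commuter benefit: $169.24
Taxable wages = $6,936.28 − $169.24 = $6,767.04
Federal tax withheld: $6,767.04 × 0.11 = $744.37
Local income tax: $6,767.04 × 0.02 = $135.34
State tax withheld: $6,767.04 × 0.03 = $203.01
Paid family leave insurance: only $101,989.89 − $96,490.89 = $5,499.00 of this check is subject → $5,499.00 × 0.01 = $54.99
State unemployment insurance (employee share): $6,936.28 × 0.005 = $34.68
Total deductions = $169.24 + $744.37 + $135.34 + $203.01 + $54.99 + $34.68 = $1,341.63
Net pay = $6,936.28 − $1,341.63 = $5,594.65

$5,594.65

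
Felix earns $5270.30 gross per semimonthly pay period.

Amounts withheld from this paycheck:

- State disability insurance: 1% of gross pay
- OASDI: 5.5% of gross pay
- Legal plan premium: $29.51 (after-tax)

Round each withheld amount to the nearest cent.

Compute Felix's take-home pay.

$4898.22

OASDI: $5270.30 × 0.055 = $289.87
State disability insurance: $5270.30 × 0.01 = $52.70
Legal plan premium: $29.51
Total deductions = $289.87 + $52.70 + $29.51 = $372.08
Net pay = $5270.30 − $372.08 = $4898.22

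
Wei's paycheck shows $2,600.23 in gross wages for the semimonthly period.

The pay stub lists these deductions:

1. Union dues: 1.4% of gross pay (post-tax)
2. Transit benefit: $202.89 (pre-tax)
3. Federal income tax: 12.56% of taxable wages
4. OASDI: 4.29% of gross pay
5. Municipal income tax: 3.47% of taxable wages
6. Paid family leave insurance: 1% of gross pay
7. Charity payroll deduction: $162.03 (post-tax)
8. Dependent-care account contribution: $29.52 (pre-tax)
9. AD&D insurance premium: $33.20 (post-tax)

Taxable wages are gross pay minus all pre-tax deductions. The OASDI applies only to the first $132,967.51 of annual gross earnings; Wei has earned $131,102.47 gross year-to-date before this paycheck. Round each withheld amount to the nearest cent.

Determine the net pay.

$1,650.62

Dependent-care account contribution: $29.52
Transit benefit: $202.89
Pre-tax total = $29.52 + $202.89 = $232.41
Taxable wages = $2,600.23 − $232.41 = $2,367.82
Federal income tax: $2,367.82 × 0.1256 = $297.40
Municipal income tax: $2,367.82 × 0.0347 = $82.16
OASDI: only $132,967.51 − $131,102.47 = $1,865.04 of this check is subject → $1,865.04 × 0.0429 = $80.01
Paid family leave insurance: $2,600.23 × 0.01 = $26.00
AD&D insurance premium: $33.20
Charity payroll deduction: $162.03
Union dues: $2,600.23 × 0.014 = $36.40
Total deductions = $29.52 + $202.89 + $297.40 + $82.16 + $80.01 + $26.00 + $33.20 + $162.03 + $36.40 = $949.61
Net pay = $2,600.23 − $949.61 = $1,650.62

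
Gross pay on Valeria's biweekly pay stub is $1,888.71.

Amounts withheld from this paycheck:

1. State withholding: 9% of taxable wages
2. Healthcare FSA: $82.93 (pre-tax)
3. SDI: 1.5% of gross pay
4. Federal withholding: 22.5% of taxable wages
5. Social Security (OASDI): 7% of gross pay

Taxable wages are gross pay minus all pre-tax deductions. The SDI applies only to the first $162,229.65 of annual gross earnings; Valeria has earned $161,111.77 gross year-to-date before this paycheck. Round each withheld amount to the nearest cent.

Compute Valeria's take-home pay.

Healthcare FSA: $82.93
Taxable wages = $1,888.71 − $82.93 = $1,805.78
Federal withholding: $1,805.78 × 0.225 = $406.30
State withholding: $1,805.78 × 0.09 = $162.52
Social Security (OASDI): $1,888.71 × 0.07 = $132.21
SDI: only $162,229.65 − $161,111.77 = $1,117.88 of this check is subject → $1,117.88 × 0.015 = $16.77
Total deductions = $82.93 + $406.30 + $162.52 + $132.21 + $16.77 = $800.73
Net pay = $1,888.71 − $800.73 = $1,087.98

$1,087.98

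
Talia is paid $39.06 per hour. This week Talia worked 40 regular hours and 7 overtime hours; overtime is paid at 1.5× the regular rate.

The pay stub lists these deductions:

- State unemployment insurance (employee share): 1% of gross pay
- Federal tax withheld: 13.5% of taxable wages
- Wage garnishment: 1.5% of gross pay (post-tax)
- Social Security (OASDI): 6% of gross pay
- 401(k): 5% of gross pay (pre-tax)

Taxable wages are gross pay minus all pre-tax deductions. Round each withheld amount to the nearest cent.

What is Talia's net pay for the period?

Regular pay: 40 × $39.06 = $1562.40
Overtime pay: 7 × $39.06 × 1.5 = $410.13
Gross pay = $1562.40 + $410.13 = $1972.53
401(k): $1972.53 × 0.05 = $98.63
Taxable wages = $1972.53 − $98.63 = $1873.90
Federal tax withheld: $1873.90 × 0.135 = $252.98
State unemployment insurance (employee share): $1972.53 × 0.01 = $19.73
Social Security (OASDI): $1972.53 × 0.06 = $118.35
Wage garnishment: $1972.53 × 0.015 = $29.59
Total deductions = $98.63 + $252.98 + $19.73 + $118.35 + $29.59 = $519.28
Net pay = $1972.53 − $519.28 = $1453.25

$1453.25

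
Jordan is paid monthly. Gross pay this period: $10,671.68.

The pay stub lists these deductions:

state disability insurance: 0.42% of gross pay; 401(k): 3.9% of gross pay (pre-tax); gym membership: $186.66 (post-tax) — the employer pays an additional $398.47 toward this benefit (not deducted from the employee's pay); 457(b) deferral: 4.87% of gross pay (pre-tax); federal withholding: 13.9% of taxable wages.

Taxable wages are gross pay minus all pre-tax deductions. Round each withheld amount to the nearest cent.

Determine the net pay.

$8,151.02

457(b) deferral: $10,671.68 × 0.0487 = $519.71
401(k): $10,671.68 × 0.039 = $416.20
Pre-tax total = $519.71 + $416.20 = $935.91
Taxable wages = $10,671.68 − $935.91 = $9,735.77
Federal withholding: $9,735.77 × 0.139 = $1,353.27
State disability insurance: $10,671.68 × 0.0042 = $44.82
Gym membership: $186.66
(Employer's $398.47 toward gym membership is not withheld from the employee.)
Total deductions = $519.71 + $416.20 + $1,353.27 + $44.82 + $186.66 = $2,520.66
Net pay = $10,671.68 − $2,520.66 = $8,151.02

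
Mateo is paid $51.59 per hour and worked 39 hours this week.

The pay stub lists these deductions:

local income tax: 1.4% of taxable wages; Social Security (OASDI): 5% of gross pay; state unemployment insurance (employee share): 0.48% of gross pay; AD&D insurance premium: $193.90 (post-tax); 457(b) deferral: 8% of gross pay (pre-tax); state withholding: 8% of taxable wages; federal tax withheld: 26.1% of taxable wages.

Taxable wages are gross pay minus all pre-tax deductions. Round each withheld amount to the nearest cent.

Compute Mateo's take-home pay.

Gross pay: 39 × $51.59 = $2012.01
457(b) deferral: $2012.01 × 0.08 = $160.96
Taxable wages = $2012.01 − $160.96 = $1851.05
State withholding: $1851.05 × 0.08 = $148.08
Federal tax withheld: $1851.05 × 0.261 = $483.12
Local income tax: $1851.05 × 0.014 = $25.91
Social Security (OASDI): $2012.01 × 0.05 = $100.60
State unemployment insurance (employee share): $2012.01 × 0.0048 = $9.66
AD&D insurance premium: $193.90
Total deductions = $160.96 + $148.08 + $483.12 + $25.91 + $100.60 + $9.66 + $193.90 = $1122.23
Net pay = $2012.01 − $1122.23 = $889.78

$889.78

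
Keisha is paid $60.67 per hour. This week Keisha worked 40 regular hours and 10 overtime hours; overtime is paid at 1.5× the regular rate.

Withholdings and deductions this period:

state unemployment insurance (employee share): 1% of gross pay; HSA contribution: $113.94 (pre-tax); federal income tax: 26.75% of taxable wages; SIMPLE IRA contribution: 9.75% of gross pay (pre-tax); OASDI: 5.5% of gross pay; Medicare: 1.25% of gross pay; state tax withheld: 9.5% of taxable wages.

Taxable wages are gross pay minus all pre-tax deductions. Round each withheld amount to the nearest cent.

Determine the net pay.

$1,588.59

Regular pay: 40 × $60.67 = $2,426.80
Overtime pay: 10 × $60.67 × 1.5 = $910.05
Gross pay = $2,426.80 + $910.05 = $3,336.85
HSA contribution: $113.94
SIMPLE IRA contribution: $3,336.85 × 0.0975 = $325.34
Pre-tax total = $113.94 + $325.34 = $439.28
Taxable wages = $3,336.85 − $439.28 = $2,897.57
Federal income tax: $2,897.57 × 0.2675 = $775.10
State tax withheld: $2,897.57 × 0.095 = $275.27
OASDI: $3,336.85 × 0.055 = $183.53
State unemployment insurance (employee share): $3,336.85 × 0.01 = $33.37
Medicare: $3,336.85 × 0.0125 = $41.71
Total deductions = $113.94 + $325.34 + $775.10 + $275.27 + $183.53 + $33.37 + $41.71 = $1,748.26
Net pay = $3,336.85 − $1,748.26 = $1,588.59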